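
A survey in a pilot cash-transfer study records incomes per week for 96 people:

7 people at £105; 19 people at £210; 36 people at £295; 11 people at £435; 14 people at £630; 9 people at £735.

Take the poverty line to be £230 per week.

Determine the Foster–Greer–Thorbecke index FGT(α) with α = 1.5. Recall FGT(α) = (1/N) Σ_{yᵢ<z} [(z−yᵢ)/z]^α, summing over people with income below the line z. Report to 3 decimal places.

0.034

Incomes under z: 7×£105, 19×£210 (q = 26 of N = 96).
Normalized shortfalls: (230−105)/230 = 0.5435 (×7); (230−210)/230 = 0.0870 (×19).
Raised to α = 1.5: 0.40066 (×7); 0.02564 (×19).
Sum = 3.291802; FGT(1.5) = 3.291802 / 96 = 0.034.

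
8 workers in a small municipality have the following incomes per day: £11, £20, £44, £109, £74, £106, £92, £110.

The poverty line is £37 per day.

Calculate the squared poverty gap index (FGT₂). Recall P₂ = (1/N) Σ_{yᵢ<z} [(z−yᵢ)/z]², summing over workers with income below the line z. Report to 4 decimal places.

Below the line: £11, £20 (q = 2 of N = 8).
Relative gaps: (37−11)/37 = 0.7027; (37−20)/37 = 0.4595.
Squared: 0.4938; 0.2111.
Sum = 0.704894; P₂ = 0.704894 / 8 = 0.0881.

0.0881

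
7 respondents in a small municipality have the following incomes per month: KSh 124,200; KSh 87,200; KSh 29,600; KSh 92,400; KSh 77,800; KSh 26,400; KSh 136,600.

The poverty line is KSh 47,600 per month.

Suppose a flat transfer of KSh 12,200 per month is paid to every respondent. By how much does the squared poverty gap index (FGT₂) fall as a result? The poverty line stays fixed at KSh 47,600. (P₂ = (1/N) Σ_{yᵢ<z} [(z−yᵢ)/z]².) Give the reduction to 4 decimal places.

Before: below the line — KSh 26,400, KSh 29,600; squared poverty gap index (FGT₂) = 0.048766.
After the KSh 12,200 transfer: below the line — KSh 38,600, KSh 41,800; squared poverty gap index (FGT₂) = 0.007228.
Reduction = 0.048766 − 0.007228 = 0.0415.

0.0415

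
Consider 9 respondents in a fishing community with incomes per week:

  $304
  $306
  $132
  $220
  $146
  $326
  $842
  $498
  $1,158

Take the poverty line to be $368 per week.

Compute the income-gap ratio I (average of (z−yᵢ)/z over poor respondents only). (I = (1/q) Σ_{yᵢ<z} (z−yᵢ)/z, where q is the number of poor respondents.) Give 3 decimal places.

Poor units: $132, $146, $220, $304, $306, $326 (q = 6 of N = 9).
Shortfall ratios (z−y)/z: 0.6413, 0.6033, 0.4022, 0.1739, 0.1685, 0.1141; sum = 2.103261.
I averages over the q = 6 poor units only: 2.103261 / 6 = 0.351.

0.351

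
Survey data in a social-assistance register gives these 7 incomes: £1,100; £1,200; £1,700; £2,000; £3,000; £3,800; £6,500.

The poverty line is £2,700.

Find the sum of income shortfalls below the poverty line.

£4,800

Incomes under z: £1,100, £1,200, £1,700, £2,000 (q = 4 of N = 7).
Individual gaps: 2700−1100 = 1600; 2700−1200 = 1500; 2700−1700 = 1000; 2700−2000 = 700.
Aggregate gap = £4,800.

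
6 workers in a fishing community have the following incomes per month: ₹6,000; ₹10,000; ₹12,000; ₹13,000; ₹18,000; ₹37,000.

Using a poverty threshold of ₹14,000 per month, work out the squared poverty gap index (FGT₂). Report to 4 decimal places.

0.0723

Poor units: ₹6,000, ₹10,000, ₹12,000, ₹13,000 (q = 4 of N = 6).
Shortfall ratios: (14000−6000)/14000 = 0.5714; (14000−10000)/14000 = 0.2857; (14000−12000)/14000 = 0.1429; (14000−13000)/14000 = 0.0714.
Squared: 0.3265; 0.0816; 0.0204; 0.0051.
Sum = 0.433673; P₂ = 0.433673 / 6 = 0.0723.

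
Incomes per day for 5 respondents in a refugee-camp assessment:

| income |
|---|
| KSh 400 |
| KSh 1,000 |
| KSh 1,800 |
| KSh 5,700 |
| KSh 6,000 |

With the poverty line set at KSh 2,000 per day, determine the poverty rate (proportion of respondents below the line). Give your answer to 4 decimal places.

0.6000

3 of the 5 respondents have income below KSh 2,000.
H = 3/5 = 0.6000.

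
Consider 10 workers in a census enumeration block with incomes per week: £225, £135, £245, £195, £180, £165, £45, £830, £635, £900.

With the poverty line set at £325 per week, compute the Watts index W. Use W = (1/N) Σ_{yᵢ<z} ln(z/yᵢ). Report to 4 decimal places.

0.5286

Incomes under z: £45, £135, £165, £180, £195, £225, £245 (q = 7 of N = 10).
Log gaps: ln(325/45) = 1.9772; ln(325/135) = 0.8786; ln(325/165) = 0.6779; ln(325/180) = 0.5909; ln(325/195) = 0.5108; ln(325/225) = 0.3677; ln(325/245) = 0.2826.
W = 5.285579 / 10 = 0.5286.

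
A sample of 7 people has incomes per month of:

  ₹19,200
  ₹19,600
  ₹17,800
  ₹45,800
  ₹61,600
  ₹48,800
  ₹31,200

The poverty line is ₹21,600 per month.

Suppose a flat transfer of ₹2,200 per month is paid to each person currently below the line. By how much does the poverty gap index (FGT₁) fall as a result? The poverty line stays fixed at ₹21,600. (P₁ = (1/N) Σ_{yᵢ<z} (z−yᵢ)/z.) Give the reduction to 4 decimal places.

0.0423

Before: below the line — ₹17,800, ₹19,200, ₹19,600; poverty gap index (FGT₁) = 0.054233.
After the ₹2,200 transfer: below the line — ₹20,000, ₹21,400; poverty gap index (FGT₁) = 0.011905.
Reduction = 0.054233 − 0.011905 = 0.0423.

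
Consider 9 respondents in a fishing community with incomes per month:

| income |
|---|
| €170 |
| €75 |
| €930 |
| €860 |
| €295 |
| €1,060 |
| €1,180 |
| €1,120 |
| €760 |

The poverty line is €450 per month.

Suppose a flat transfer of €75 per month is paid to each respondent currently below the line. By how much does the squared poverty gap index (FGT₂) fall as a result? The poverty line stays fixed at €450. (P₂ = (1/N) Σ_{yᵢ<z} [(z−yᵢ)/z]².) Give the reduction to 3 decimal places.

0.057

Before: below the line — €75, €170, €295; squared poverty gap index (FGT₂) = 0.13336.
After the €75 transfer: below the line — €150, €245, €370; squared poverty gap index (FGT₂) = 0.07595.
Reduction = 0.13336 − 0.07595 = 0.057.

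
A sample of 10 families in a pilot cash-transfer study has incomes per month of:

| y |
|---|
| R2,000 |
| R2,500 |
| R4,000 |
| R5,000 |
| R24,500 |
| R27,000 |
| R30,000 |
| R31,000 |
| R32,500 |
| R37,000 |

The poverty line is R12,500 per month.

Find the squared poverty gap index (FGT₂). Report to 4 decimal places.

0.2168

Poor units: R2,000, R2,500, R4,000, R5,000 (q = 4 of N = 10).
Relative gaps: (12500−2000)/12500 = 0.8400; (12500−2500)/12500 = 0.8000; (12500−4000)/12500 = 0.6800; (12500−5000)/12500 = 0.6000.
Squared: 0.7056; 0.6400; 0.4624; 0.3600.
Sum = 2.168000; P₂ = 2.168000 / 10 = 0.2168.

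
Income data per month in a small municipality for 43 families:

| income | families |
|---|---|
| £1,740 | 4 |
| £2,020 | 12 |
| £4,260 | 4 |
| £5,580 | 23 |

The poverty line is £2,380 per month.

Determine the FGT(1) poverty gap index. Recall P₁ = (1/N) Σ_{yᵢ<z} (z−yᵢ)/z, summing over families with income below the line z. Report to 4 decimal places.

Incomes under z: 4×£1,740, 12×£2,020 (q = 16 of N = 43).
Shortfall ratios: (2380−1740)/2380 = 0.2689 (×4); (2380−2020)/2380 = 0.1513 (×12).
Σ = 2.890756. Dividing by the full population N = 43 gives P₁ = 0.0672.

0.0672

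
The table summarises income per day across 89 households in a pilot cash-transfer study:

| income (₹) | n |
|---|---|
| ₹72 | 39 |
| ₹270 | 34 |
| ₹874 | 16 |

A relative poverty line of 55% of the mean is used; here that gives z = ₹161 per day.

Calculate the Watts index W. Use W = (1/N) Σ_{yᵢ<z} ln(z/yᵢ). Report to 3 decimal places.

Poor units: 39×₹72 (q = 39 of N = 89).
ln(z/y) terms: ln(161/72) = 0.8047 (×39).
W = 31.384792 / 89 = 0.353.

0.353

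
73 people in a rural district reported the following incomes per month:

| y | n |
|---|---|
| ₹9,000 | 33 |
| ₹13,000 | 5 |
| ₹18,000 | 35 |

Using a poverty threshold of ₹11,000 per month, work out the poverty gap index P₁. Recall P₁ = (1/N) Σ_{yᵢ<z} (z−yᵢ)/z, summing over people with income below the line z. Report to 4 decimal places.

0.0822

Below the line: 33×₹9,000 (q = 33 of N = 73).
Normalized shortfalls: (11000−9000)/11000 = 0.1818 (×33).
Sum of shortfalls = 6.000000; P₁ averages over all N: 6.000000 / 73 = 0.0822.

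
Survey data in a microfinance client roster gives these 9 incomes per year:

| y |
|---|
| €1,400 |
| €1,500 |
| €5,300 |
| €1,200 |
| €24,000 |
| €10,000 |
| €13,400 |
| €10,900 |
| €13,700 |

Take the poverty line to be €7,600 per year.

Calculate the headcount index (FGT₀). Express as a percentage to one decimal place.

44.4%

4 of the 9 families have income below €7,600.
H = 4/9 = 44.4%.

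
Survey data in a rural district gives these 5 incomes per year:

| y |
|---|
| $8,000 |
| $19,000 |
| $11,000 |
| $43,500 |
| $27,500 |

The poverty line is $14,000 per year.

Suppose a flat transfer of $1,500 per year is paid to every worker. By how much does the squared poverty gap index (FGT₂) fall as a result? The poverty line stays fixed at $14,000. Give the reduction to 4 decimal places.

0.0230

Before: below the line — $8,000, $11,000; squared poverty gap index (FGT₂) = 0.045918.
After the $1,500 transfer: below the line — $9,500, $12,500; squared poverty gap index (FGT₂) = 0.022959.
Reduction = 0.045918 − 0.022959 = 0.0230.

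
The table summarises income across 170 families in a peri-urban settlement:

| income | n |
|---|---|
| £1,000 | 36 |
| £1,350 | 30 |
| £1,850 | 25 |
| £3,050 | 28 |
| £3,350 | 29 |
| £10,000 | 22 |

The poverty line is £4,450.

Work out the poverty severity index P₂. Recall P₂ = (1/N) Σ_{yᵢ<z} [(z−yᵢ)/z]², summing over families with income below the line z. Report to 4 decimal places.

Below the line: 36×£1,000, 30×£1,350, 25×£1,850, 28×£3,050, 29×£3,350 (q = 148 of N = 170).
Shortfall ratios: (4450−1000)/4450 = 0.7753 (×36); (4450−1350)/4450 = 0.6966 (×30); (4450−1850)/4450 = 0.5843 (×25); (4450−3050)/4450 = 0.3146 (×28); (4450−3350)/4450 = 0.2472 (×29).
Squared: 0.6011 (×36); 0.4853 (×30); 0.3414 (×25); 0.0990 (×28); 0.0611 (×29).
Sum = 49.274587; P₂ = 49.274587 / 170 = 0.2899.

0.2899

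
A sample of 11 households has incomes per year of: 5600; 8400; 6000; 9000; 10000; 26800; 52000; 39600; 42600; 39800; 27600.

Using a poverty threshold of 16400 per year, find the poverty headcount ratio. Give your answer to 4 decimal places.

0.4545

5 of the 11 households have income below 16400.
H = 5/11 = 0.4545.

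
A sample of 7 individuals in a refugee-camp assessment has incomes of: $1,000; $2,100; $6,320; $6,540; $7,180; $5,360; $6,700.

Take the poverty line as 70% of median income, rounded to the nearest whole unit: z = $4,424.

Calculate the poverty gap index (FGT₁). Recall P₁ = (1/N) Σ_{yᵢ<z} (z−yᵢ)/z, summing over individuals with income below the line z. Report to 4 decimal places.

0.1856

Poor units: $1,000, $2,100 (q = 2 of N = 7).
Shortfall ratios: (4424−1000)/4424 = 0.7740; (4424−2100)/4424 = 0.5253.
Σ = 1.299277. Dividing by the full population N = 7 gives P₁ = 0.1856.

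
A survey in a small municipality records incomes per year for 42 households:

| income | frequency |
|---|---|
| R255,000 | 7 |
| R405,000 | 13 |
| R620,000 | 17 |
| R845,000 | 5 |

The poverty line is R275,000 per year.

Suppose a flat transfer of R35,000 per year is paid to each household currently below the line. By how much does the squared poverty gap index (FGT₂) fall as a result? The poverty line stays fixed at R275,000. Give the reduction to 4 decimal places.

0.0009

Before: below the line — 7×R255,000; squared poverty gap index (FGT₂) = 0.000882.
After the R35,000 transfer: below the line — none; squared poverty gap index (FGT₂) = 0.000000.
Reduction = 0.000882 − 0.000000 = 0.0009.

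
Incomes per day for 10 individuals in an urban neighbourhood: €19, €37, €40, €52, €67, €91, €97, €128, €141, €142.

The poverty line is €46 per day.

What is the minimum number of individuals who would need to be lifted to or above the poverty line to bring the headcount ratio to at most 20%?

Currently q = 3 of N = 10 are below the line (H = 0.300).
A headcount ratio of at most 20% allows at most ⌊0.20 × 10⌋ = 2 poor individuals.
So at least 3 − 2 = 1 must be lifted.

1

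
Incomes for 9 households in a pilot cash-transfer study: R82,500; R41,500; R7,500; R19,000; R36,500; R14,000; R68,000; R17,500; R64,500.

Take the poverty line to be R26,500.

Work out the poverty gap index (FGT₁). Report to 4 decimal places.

Poor units: R7,500, R14,000, R17,500, R19,000 (q = 4 of N = 9).
Normalized shortfalls: (26500−7500)/26500 = 0.7170; (26500−14000)/26500 = 0.4717; (26500−17500)/26500 = 0.3396; (26500−19000)/26500 = 0.2830.
Σ = 1.811321. Dividing by the full population N = 9 gives P₁ = 0.2013.

0.2013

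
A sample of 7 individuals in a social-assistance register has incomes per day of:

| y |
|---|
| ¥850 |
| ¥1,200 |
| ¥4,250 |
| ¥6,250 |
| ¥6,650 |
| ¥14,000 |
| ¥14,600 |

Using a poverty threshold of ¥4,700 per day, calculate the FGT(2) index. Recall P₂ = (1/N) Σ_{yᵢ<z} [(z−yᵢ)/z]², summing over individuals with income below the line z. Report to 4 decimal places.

0.1764

Below the line: ¥850, ¥1,200, ¥4,250 (q = 3 of N = 7).
Relative gaps: (4700−850)/4700 = 0.8191; (4700−1200)/4700 = 0.7447; (4700−4250)/4700 = 0.0957.
Squared: 0.6710; 0.5545; 0.0092.
Sum = 1.234722; P₂ = 1.234722 / 7 = 0.1764.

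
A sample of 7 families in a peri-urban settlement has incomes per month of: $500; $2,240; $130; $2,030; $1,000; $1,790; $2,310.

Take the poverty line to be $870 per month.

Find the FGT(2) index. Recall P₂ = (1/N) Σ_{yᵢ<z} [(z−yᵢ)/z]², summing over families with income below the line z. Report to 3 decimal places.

0.129

Incomes under z: $130, $500 (q = 2 of N = 7).
Normalized shortfalls: (870−130)/870 = 0.8506; (870−500)/870 = 0.4253.
Squared: 0.7235; 0.1809.
Sum = 0.904347; P₂ = 0.904347 / 7 = 0.129.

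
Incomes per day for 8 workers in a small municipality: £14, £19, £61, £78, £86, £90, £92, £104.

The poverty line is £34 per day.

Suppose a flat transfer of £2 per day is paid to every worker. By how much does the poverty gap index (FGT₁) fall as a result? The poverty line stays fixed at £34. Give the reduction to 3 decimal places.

0.015

Before: below the line — £14, £19; poverty gap index (FGT₁) = 0.12868.
After the £2 transfer: below the line — £16, £21; poverty gap index (FGT₁) = 0.11397.
Reduction = 0.12868 − 0.11397 = 0.015.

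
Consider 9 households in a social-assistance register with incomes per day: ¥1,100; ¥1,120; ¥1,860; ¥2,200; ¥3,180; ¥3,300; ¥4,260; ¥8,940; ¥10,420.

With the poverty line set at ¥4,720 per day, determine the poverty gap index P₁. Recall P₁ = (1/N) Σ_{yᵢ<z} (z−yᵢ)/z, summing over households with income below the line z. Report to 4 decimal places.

0.3771

Below z: ¥1,100, ¥1,120, ¥1,860, ¥2,200, ¥3,180, ¥3,300, ¥4,260 (q = 7 of N = 9).
Shortfall ratios: (4720−1100)/4720 = 0.7669; (4720−1120)/4720 = 0.7627; (4720−1860)/4720 = 0.6059; (4720−2200)/4720 = 0.5339; (4720−3180)/4720 = 0.3263; (4720−3300)/4720 = 0.3008; (4720−4260)/4720 = 0.0975.
Sum of shortfalls = 3.394068; P₁ averages over all N: 3.394068 / 9 = 0.3771.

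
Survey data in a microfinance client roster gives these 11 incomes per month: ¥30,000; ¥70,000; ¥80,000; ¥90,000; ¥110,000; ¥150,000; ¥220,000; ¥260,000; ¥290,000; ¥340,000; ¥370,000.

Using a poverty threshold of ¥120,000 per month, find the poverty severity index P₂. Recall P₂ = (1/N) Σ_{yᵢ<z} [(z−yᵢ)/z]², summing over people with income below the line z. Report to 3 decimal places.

0.083

Incomes under z: ¥30,000, ¥70,000, ¥80,000, ¥90,000, ¥110,000 (q = 5 of N = 11).
Shortfall ratios: (120000−30000)/120000 = 0.7500; (120000−70000)/120000 = 0.4167; (120000−80000)/120000 = 0.3333; (120000−90000)/120000 = 0.2500; (120000−110000)/120000 = 0.0833.
Squared: 0.5625; 0.1736; 0.1111; 0.0625; 0.0069.
Sum = 0.916667; P₂ = 0.916667 / 11 = 0.083.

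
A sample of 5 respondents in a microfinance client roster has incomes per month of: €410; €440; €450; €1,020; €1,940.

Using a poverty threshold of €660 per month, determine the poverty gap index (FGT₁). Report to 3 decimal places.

0.206

Incomes under z: €410, €440, €450 (q = 3 of N = 5).
Gap ratios (z−y)/z: (660−410)/660 = 0.3788; (660−440)/660 = 0.3333; (660−450)/660 = 0.3182.
Sum of shortfalls = 1.030303; P₁ averages over all N: 1.030303 / 5 = 0.206.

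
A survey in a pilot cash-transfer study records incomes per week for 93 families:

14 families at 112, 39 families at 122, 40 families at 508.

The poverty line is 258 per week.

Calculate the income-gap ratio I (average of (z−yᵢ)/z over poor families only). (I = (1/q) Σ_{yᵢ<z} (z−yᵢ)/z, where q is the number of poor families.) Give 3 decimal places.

0.537

Below the line: 14×112, 39×122 (q = 53 of N = 93).
Shortfall ratios (z−y)/z: 0.5659 (×14), 0.5271 (×39); sum = 28.480620.
The income-gap ratio divides by q (the poor only): 28.480620 / 53 = 0.537.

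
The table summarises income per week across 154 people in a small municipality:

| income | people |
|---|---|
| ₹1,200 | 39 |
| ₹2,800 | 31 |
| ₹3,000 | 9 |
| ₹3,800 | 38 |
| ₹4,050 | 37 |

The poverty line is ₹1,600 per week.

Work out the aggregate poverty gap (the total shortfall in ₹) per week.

₹15,600

Poor units: 39×₹1,200 (q = 39 of N = 154).
Individual gaps: 39×(1600−1200) = 15600.
Aggregate gap = ₹15,600.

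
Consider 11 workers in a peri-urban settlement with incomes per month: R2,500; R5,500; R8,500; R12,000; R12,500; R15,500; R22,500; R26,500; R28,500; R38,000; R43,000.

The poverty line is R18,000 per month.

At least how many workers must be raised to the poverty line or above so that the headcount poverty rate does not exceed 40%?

Currently q = 6 of N = 11 are below the line (H = 0.545).
A headcount ratio of at most 40% allows at most ⌊0.40 × 11⌋ = 4 poor workers.
So at least 6 − 4 = 2 must be lifted.

2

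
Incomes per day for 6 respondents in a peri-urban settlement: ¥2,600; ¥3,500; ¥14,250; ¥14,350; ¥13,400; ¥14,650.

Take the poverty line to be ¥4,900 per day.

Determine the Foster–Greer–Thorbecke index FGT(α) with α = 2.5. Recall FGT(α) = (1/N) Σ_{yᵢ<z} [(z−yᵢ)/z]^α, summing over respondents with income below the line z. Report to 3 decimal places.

0.032

Below z: ¥2,600, ¥3,500 (q = 2 of N = 6).
Shortfall ratios: (4900−2600)/4900 = 0.4694; (4900−3500)/4900 = 0.2857.
Raised to α = 2.5: 0.15095; 0.04363.
Sum = 0.194583; FGT(2.5) = 0.194583 / 6 = 0.032.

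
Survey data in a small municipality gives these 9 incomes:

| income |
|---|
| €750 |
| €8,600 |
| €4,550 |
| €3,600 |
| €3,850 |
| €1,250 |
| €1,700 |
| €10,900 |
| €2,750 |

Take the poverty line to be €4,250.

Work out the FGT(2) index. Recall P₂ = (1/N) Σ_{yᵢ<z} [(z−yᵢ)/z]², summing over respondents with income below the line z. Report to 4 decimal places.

Below z: €750, €1,250, €1,700, €2,750, €3,600, €3,850 (q = 6 of N = 9).
Relative gaps: (4250−750)/4250 = 0.8235; (4250−1250)/4250 = 0.7059; (4250−1700)/4250 = 0.6000; (4250−2750)/4250 = 0.3529; (4250−3600)/4250 = 0.1529; (4250−3850)/4250 = 0.0941.
Squared: 0.6782; 0.4983; 0.3600; 0.1246; 0.0234; 0.0089.
Sum = 1.693287; P₂ = 1.693287 / 9 = 0.1881.

0.1881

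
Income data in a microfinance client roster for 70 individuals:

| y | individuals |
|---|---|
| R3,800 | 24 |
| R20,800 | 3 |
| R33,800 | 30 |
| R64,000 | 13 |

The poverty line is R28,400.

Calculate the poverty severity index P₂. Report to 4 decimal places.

Below z: 24×R3,800, 3×R20,800 (q = 27 of N = 70).
Normalized shortfalls: (28400−3800)/28400 = 0.8662 (×24); (28400−20800)/28400 = 0.2676 (×3).
Squared: 0.7503 (×24); 0.0716 (×3).
Sum = 18.221980; P₂ = 18.221980 / 70 = 0.2603.

0.2603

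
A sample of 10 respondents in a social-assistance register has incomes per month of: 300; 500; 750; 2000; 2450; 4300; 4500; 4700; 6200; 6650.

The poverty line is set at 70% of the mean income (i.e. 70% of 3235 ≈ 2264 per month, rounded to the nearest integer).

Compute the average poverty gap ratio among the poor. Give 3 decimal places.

Below the line: 300, 500, 750, 2000 (q = 4 of N = 10).
Relative gaps: 0.8675, 0.7792, 0.6687, 0.1166; sum = 2.431979.
I averages over the q = 4 poor units only: 2.431979 / 4 = 0.608.

0.608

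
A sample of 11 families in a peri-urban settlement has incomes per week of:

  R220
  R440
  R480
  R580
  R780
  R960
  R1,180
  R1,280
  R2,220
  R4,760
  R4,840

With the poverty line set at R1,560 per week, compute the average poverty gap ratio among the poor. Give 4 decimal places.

0.5256

Below the line: R220, R440, R480, R580, R780, R960, R1,180, R1,280 (q = 8 of N = 11).
Relative gaps: 0.8590, 0.7179, 0.6923, 0.6282, 0.5000, 0.3846, 0.2436, 0.1795; sum = 4.205128.
I averages over the q = 8 poor units only: 4.205128 / 8 = 0.5256.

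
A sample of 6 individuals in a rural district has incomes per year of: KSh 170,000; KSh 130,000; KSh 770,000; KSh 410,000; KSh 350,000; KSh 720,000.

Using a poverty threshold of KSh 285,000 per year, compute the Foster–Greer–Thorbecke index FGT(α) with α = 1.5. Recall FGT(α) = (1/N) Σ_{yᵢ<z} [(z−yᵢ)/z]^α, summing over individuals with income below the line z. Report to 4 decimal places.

Below the line: KSh 130,000, KSh 170,000 (q = 2 of N = 6).
Relative gaps: (285000−130000)/285000 = 0.5439; (285000−170000)/285000 = 0.4035.
Raised to α = 1.5: 0.40108; 0.25632.
Sum = 0.657398; FGT(1.5) = 0.657398 / 6 = 0.1096.

0.1096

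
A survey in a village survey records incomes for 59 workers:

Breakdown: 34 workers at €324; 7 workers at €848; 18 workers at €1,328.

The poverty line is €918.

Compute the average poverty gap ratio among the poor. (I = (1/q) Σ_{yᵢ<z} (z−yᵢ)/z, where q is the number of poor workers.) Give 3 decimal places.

Incomes under z: 34×€324, 7×€848 (q = 41 of N = 59).
Relative gaps: 0.6471 (×34), 0.0763 (×7); sum = 22.533769.
I averages over the q = 41 poor units only: 22.533769 / 41 = 0.550.

0.550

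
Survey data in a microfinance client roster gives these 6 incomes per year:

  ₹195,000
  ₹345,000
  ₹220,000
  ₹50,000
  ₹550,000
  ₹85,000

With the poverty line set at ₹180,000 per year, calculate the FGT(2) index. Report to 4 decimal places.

Incomes under z: ₹50,000, ₹85,000 (q = 2 of N = 6).
Gap ratios (z−y)/z: (180000−50000)/180000 = 0.7222; (180000−85000)/180000 = 0.5278.
Squared: 0.5216; 0.2785.
Sum = 0.800154; P₂ = 0.800154 / 6 = 0.1334.

0.1334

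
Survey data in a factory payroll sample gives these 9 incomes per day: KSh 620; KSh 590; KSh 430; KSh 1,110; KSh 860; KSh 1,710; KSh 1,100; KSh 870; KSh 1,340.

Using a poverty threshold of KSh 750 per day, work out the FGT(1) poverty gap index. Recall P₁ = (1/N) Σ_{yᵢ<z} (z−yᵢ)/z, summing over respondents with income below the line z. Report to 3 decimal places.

0.090

Below z: KSh 430, KSh 590, KSh 620 (q = 3 of N = 9).
Relative gaps: (750−430)/750 = 0.4267; (750−590)/750 = 0.2133; (750−620)/750 = 0.1733.
Σ = 0.813333. Dividing by the full population N = 9 gives P₁ = 0.090.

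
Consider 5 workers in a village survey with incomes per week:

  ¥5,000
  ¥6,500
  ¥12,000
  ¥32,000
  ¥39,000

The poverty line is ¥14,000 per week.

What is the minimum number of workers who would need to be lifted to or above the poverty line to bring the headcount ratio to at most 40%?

1

3 of the 5 workers are poor, so H = 3/5 = 0.600.
A headcount ratio of at most 40% allows at most ⌊0.40 × 5⌋ = 2 poor workers.
So at least 3 − 2 = 1 must be lifted.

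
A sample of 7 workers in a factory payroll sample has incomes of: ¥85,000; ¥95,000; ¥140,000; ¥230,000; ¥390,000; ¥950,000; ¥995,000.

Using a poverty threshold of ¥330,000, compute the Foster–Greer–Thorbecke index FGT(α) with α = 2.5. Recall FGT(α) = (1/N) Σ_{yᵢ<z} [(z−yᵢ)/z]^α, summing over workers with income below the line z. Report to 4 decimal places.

0.1721

Incomes under z: ¥85,000, ¥95,000, ¥140,000, ¥230,000 (q = 4 of N = 7).
Gap ratios (z−y)/z: (330000−85000)/330000 = 0.7424; (330000−95000)/330000 = 0.7121; (330000−140000)/330000 = 0.5758; (330000−230000)/330000 = 0.3030.
Raised to α = 2.5: 0.47493; 0.42794; 0.25154; 0.05055.
Sum = 1.204957; FGT(2.5) = 1.204957 / 7 = 0.1721.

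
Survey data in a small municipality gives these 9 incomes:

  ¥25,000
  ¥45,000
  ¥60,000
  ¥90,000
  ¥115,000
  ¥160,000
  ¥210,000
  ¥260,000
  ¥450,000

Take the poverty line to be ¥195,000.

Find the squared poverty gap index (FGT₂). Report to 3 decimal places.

Below z: ¥25,000, ¥45,000, ¥60,000, ¥90,000, ¥115,000, ¥160,000 (q = 6 of N = 9).
Shortfall ratios: (195000−25000)/195000 = 0.8718; (195000−45000)/195000 = 0.7692; (195000−60000)/195000 = 0.6923; (195000−90000)/195000 = 0.5385; (195000−115000)/195000 = 0.4103; (195000−160000)/195000 = 0.1795.
Squared: 0.7600; 0.5917; 0.4793; 0.2899; 0.1683; 0.0322.
Sum = 2.321499; P₂ = 2.321499 / 9 = 0.258.

0.258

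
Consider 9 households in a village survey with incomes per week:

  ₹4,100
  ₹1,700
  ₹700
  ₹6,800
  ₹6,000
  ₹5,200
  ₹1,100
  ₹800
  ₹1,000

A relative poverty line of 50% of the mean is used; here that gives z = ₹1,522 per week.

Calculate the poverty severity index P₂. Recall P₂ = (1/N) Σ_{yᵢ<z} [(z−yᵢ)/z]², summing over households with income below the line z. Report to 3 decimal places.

Incomes under z: ₹700, ₹800, ₹1,000, ₹1,100 (q = 4 of N = 9).
Gap ratios (z−y)/z: (1522−700)/1522 = 0.5401; (1522−800)/1522 = 0.4744; (1522−1000)/1522 = 0.3430; (1522−1100)/1522 = 0.2773.
Squared: 0.2917; 0.2250; 0.1176; 0.0769.
Sum = 0.711223; P₂ = 0.711223 / 9 = 0.079.

0.079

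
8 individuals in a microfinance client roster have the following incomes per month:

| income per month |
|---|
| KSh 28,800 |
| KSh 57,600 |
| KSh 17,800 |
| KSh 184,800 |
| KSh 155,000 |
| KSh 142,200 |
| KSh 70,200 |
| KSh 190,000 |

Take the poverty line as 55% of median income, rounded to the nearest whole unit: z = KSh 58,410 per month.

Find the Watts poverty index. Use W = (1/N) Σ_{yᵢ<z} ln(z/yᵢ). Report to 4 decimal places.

Poor units: KSh 17,800, KSh 28,800, KSh 57,600 (q = 3 of N = 8).
Log gaps: ln(58410/17800) = 1.1883; ln(58410/28800) = 0.7071; ln(58410/57600) = 0.0140.
W = 1.909365 / 8 = 0.2387.

0.2387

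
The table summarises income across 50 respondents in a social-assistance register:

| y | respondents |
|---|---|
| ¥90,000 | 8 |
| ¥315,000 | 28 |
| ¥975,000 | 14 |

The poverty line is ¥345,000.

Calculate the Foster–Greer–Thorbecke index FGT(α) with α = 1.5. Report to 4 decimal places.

Incomes under z: 8×¥90,000, 28×¥315,000 (q = 36 of N = 50).
Shortfall ratios: (345000−90000)/345000 = 0.7391 (×8); (345000−315000)/345000 = 0.0870 (×28).
Raised to α = 1.5: 0.63545 (×8); 0.02564 (×28).
Sum = 5.801581; FGT(1.5) = 5.801581 / 50 = 0.1160.

0.1160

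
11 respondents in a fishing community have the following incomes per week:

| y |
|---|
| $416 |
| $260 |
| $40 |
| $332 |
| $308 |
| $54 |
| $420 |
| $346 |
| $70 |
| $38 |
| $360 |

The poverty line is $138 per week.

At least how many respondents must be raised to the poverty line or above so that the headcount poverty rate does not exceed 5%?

4 of the 11 respondents are poor, so H = 4/11 = 0.364.
A headcount ratio of at most 5% allows at most ⌊0.05 × 11⌋ = 0 poor respondents.
So at least 4 − 0 = 4 must be lifted.

4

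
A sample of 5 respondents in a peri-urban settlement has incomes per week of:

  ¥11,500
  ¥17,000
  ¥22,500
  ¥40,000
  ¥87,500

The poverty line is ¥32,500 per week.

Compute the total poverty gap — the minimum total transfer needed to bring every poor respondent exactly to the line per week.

¥46,500

Incomes under z: ¥11,500, ¥17,000, ¥22,500 (q = 3 of N = 5).
Individual gaps: 32500−11500 = 21000; 32500−17000 = 15500; 32500−22500 = 10000.
Aggregate gap = ¥46,500.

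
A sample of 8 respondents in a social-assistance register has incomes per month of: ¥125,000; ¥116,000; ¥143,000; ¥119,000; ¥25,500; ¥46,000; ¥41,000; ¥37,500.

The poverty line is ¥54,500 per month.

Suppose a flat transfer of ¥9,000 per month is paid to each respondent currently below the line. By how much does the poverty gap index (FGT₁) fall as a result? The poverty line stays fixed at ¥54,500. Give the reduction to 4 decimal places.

Before: below the line — ¥25,500, ¥37,500, ¥41,000, ¥46,000; poverty gap index (FGT₁) = 0.155963.
After the ¥9,000 transfer: below the line — ¥34,500, ¥46,500, ¥50,000; poverty gap index (FGT₁) = 0.074541.
Reduction = 0.155963 − 0.074541 = 0.0814.

0.0814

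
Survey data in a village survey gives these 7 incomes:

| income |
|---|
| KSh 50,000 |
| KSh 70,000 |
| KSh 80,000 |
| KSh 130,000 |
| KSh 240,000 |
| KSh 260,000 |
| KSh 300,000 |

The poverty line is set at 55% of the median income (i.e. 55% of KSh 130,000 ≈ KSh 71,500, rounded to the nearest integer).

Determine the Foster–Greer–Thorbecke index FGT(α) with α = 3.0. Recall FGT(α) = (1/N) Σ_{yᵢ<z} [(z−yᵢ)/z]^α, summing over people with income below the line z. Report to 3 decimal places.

0.004

Below z: KSh 50,000, KSh 70,000 (q = 2 of N = 7).
Normalized shortfalls: (71500−50000)/71500 = 0.3007; (71500−70000)/71500 = 0.0210.
Raised to α = 3.0: 0.02719; 0.00001.
Sum = 0.027198; FGT(3.0) = 0.027198 / 7 = 0.004.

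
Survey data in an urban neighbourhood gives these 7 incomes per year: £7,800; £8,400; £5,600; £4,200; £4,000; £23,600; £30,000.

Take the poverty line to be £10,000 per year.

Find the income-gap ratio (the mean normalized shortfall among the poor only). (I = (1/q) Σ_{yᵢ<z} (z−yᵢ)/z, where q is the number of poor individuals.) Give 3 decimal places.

Incomes under z: £4,000, £4,200, £5,600, £7,800, £8,400 (q = 5 of N = 7).
Shortfall ratios (z−y)/z: 0.6000, 0.5800, 0.4400, 0.2200, 0.1600; sum = 2.000000.
The income-gap ratio divides by q (the poor only): 2.000000 / 5 = 0.400.

0.400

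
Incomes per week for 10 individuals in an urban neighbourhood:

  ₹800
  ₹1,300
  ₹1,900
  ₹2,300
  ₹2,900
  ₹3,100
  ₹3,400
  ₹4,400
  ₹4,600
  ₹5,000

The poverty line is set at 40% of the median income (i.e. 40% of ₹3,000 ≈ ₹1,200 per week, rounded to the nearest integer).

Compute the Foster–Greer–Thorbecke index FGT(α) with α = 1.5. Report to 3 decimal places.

Incomes under z: ₹800 (q = 1 of N = 10).
Relative gaps: (1200−800)/1200 = 0.3333.
Raised to α = 1.5: 0.19245.
Sum = 0.192450; FGT(1.5) = 0.192450 / 10 = 0.019.

0.019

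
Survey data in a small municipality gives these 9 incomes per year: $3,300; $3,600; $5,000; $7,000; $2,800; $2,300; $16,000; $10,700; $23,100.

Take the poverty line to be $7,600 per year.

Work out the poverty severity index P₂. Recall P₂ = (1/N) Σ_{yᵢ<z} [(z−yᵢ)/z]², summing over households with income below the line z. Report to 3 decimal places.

0.178

Incomes under z: $2,300, $2,800, $3,300, $3,600, $5,000, $7,000 (q = 6 of N = 9).
Gap ratios (z−y)/z: (7600−2300)/7600 = 0.6974; (7600−2800)/7600 = 0.6316; (7600−3300)/7600 = 0.5658; (7600−3600)/7600 = 0.5263; (7600−5000)/7600 = 0.3421; (7600−7000)/7600 = 0.0789.
Squared: 0.4863; 0.3989; 0.3201; 0.2770; 0.1170; 0.0062.
Sum = 1.605609; P₂ = 1.605609 / 9 = 0.178.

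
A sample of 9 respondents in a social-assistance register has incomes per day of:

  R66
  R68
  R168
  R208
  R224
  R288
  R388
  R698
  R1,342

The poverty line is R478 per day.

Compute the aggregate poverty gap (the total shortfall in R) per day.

Below the line: R66, R68, R168, R208, R224, R288, R388 (q = 7 of N = 9).
Individual gaps: 478−66 = 412; 478−68 = 410; 478−168 = 310; 478−208 = 270; 478−224 = 254; 478−288 = 190; 478−388 = 90.
Aggregate gap = R1,936.

R1,936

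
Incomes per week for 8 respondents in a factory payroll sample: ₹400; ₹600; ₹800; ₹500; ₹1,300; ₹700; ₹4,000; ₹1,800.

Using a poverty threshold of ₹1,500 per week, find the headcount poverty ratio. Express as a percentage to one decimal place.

75.0%

6 of the 8 respondents have income below ₹1,500.
H = 6/8 = 75.0%.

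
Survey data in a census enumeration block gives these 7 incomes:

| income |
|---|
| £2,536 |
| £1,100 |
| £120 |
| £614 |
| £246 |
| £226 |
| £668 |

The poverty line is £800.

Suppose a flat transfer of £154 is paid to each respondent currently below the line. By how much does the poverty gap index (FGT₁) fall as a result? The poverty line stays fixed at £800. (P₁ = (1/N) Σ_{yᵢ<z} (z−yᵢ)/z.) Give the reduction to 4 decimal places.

0.1336

Before: below the line — £120, £226, £246, £614, £668; poverty gap index (FGT₁) = 0.379643.
After the £154 transfer: below the line — £274, £380, £400, £768; poverty gap index (FGT₁) = 0.246071.
Reduction = 0.379643 − 0.246071 = 0.1336.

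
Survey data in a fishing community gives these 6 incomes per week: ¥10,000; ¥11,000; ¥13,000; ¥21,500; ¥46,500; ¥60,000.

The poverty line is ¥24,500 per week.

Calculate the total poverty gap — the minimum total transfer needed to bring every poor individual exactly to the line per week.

¥42,500

Incomes under z: ¥10,000, ¥11,000, ¥13,000, ¥21,500 (q = 4 of N = 6).
Individual gaps: 24500−10000 = 14500; 24500−11000 = 13500; 24500−13000 = 11500; 24500−21500 = 3000.
Aggregate gap = ¥42,500.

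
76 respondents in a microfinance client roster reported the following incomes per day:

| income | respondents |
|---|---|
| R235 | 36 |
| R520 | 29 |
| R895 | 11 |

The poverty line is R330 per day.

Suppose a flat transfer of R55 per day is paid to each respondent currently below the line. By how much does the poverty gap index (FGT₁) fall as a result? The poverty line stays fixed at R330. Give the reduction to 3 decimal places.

0.079

Before: below the line — 36×R235; poverty gap index (FGT₁) = 0.13636.
After the R55 transfer: below the line — 36×R290; poverty gap index (FGT₁) = 0.05742.
Reduction = 0.13636 − 0.05742 = 0.079.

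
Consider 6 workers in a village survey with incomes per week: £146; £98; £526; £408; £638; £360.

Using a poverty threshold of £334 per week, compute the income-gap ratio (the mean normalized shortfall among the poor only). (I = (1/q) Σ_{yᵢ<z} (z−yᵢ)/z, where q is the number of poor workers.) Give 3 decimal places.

0.635

Below the line: £98, £146 (q = 2 of N = 6).
Relative gaps: 0.7066, 0.5629; sum = 1.269461.
I averages over the q = 2 poor units only: 1.269461 / 2 = 0.635.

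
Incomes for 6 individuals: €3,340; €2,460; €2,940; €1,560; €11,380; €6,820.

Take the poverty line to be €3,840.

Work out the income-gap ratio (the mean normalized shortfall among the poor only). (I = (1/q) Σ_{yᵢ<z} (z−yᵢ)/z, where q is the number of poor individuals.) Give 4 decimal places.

Poor units: €1,560, €2,460, €2,940, €3,340 (q = 4 of N = 6).
Relative gaps: 0.5938, 0.3594, 0.2344, 0.1302; sum = 1.317708.
I averages over the q = 4 poor units only: 1.317708 / 4 = 0.3294.

0.3294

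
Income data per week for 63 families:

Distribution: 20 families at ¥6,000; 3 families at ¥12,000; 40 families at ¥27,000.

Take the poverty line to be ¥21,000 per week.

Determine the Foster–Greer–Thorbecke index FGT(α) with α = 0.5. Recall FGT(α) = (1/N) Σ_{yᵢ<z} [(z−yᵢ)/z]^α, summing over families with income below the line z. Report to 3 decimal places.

0.299

Below the line: 20×¥6,000, 3×¥12,000 (q = 23 of N = 63).
Shortfall ratios: (21000−6000)/21000 = 0.7143 (×20); (21000−12000)/21000 = 0.4286 (×3).
Raised to α = 0.5: 0.84515 (×20); 0.65465 (×3).
Sum = 18.867046; FGT(0.5) = 18.867046 / 63 = 0.299.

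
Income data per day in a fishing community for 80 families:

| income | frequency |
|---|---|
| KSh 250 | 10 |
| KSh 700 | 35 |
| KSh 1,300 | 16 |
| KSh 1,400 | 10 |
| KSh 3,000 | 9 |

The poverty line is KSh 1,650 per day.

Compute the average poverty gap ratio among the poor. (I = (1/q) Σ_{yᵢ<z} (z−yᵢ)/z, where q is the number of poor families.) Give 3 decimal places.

0.472

Incomes under z: 10×KSh 250, 35×KSh 700, 16×KSh 1,300, 10×KSh 1,400 (q = 71 of N = 80).
Shortfall ratios (z−y)/z: 0.8485 (×10), 0.5758 (×35), 0.2121 (×16), 0.1515 (×10); sum = 33.545455.
The income-gap ratio divides by q (the poor only): 33.545455 / 71 = 0.472.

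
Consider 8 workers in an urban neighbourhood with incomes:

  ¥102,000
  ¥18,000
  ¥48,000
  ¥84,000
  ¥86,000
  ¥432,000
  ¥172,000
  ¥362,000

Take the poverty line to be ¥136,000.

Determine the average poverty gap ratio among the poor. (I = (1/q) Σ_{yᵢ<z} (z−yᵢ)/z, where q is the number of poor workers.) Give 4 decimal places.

Below the line: ¥18,000, ¥48,000, ¥84,000, ¥86,000, ¥102,000 (q = 5 of N = 8).
Shortfall ratios (z−y)/z: 0.8676, 0.6471, 0.3824, 0.3676, 0.2500; sum = 2.514706.
I averages over the q = 5 poor units only: 2.514706 / 5 = 0.5029.

0.5029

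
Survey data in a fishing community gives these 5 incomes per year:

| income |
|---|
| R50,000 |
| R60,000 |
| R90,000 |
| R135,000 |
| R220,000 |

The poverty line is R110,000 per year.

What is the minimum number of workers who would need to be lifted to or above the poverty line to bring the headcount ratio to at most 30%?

2

Currently q = 3 of N = 5 are below the line (H = 0.600).
A headcount ratio of at most 30% allows at most ⌊0.30 × 5⌋ = 1 poor workers.
So at least 3 − 1 = 2 must be lifted.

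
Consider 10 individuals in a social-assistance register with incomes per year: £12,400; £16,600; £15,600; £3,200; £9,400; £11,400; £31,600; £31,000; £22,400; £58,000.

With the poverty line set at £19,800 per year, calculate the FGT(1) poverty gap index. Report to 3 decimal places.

0.254

Incomes under z: £3,200, £9,400, £11,400, £12,400, £15,600, £16,600 (q = 6 of N = 10).
Gap ratios (z−y)/z: (19800−3200)/19800 = 0.8384; (19800−9400)/19800 = 0.5253; (19800−11400)/19800 = 0.4242; (19800−12400)/19800 = 0.3737; (19800−15600)/19800 = 0.2121; (19800−16600)/19800 = 0.1616.
Σ = 2.535354. Dividing by the full population N = 10 gives P₁ = 0.254.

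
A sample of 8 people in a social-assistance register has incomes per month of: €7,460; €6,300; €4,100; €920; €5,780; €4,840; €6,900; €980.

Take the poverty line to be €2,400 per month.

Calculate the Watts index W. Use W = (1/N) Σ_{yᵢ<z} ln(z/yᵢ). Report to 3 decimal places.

Poor units: €920, €980 (q = 2 of N = 8).
Log gaps: ln(2400/920) = 0.9589; ln(2400/980) = 0.8957.
W = 1.854522 / 8 = 0.232.

0.232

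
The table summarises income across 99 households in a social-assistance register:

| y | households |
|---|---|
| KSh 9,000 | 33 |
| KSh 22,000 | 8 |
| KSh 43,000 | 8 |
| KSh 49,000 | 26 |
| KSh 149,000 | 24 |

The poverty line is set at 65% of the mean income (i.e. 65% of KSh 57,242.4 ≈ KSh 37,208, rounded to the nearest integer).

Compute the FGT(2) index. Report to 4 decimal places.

Below z: 33×KSh 9,000, 8×KSh 22,000 (q = 41 of N = 99).
Normalized shortfalls: (37208−9000)/37208 = 0.7581 (×33); (37208−22000)/37208 = 0.4087 (×8).
Squared: 0.5747 (×33); 0.1671 (×8).
Sum = 20.302920; P₂ = 20.302920 / 99 = 0.2051.

0.2051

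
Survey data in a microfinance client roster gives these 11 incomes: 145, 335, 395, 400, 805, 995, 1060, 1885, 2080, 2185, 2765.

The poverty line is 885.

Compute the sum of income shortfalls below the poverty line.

Poor units: 145, 335, 395, 400, 805 (q = 5 of N = 11).
Individual gaps: 885−145 = 740; 885−335 = 550; 885−395 = 490; 885−400 = 485; 885−805 = 80.
Aggregate gap = 2345.

2345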